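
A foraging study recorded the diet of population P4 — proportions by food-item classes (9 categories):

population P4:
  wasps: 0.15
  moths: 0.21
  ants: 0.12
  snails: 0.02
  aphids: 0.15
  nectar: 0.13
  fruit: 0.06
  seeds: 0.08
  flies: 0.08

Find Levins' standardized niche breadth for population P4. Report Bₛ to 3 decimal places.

Σpᵢ² = 0.15² + 0.21² + 0.12² + 0.02² + 0.15² + 0.13² + 0.06² + 0.08² + 0.08² = 0.0225 + 0.0441 + 0.0144 + 0.0004 + 0.0225 + 0.0169 + 0.0036 + 0.0064 + 0.0064 = 0.1372
B = 1 / 0.1372 = 7.28863
Bₛ = (B − 1)/(n − 1) = (7.28863 − 1)/(9 − 1) = 6.28863/8 = 0.78608

0.786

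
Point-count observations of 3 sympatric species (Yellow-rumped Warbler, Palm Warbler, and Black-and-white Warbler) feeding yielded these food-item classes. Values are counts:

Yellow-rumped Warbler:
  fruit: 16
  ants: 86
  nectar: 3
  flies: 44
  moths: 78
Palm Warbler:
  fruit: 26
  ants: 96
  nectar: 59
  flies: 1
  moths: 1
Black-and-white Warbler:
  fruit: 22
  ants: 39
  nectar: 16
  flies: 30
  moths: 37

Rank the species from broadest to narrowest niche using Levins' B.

Proportions for Yellow-rumped Warbler (n=227): 16/227=0.0705, 86/227=0.3789, 3/227=0.0132, 44/227=0.1938, 78/227=0.3436
Proportions for Palm Warbler (n=183): 26/183=0.1421, 96/183=0.5246, 59/183=0.3224, 1/183=0.0055, 1/183=0.0055
Proportions for Black-and-white Warbler (n=144): 22/144=0.1528, 39/144=0.2708, 16/144=0.1111, 30/144=0.2083, 37/144=0.2569
Σp_Yellᵢ² = 0.0705² + 0.3789² + 0.0132² + 0.1938² + 0.3436² = 0.004970 + 0.143565 + 0.000174 + 0.037558 + 0.118061 = 0.304328
B_Yell = 1 / 0.304328 = 3.2859
Σp_Palmᵢ² = 0.1421² + 0.5246² + 0.3224² + 0.0055² + 0.0055² = 0.020192 + 0.275205 + 0.103942 + 0.000030 + 0.000030 = 0.399399
B_Palm = 1 / 0.399399 = 2.5038
Σp_Blacᵢ² = 0.1528² + 0.2708² + 0.1111² + 0.2083² + 0.2569² = 0.023348 + 0.073333 + 0.012343 + 0.043389 + 0.065998 = 0.218411
B_Blac = 1 / 0.218411 = 4.5785
Ranking by B (broadest → narrowest): Black-and-white Warbler (4.58) > Yellow-rumped Warbler (3.29) > Palm Warbler (2.50)

Black-and-white Warbler > Yellow-rumped Warbler > Palm Warbler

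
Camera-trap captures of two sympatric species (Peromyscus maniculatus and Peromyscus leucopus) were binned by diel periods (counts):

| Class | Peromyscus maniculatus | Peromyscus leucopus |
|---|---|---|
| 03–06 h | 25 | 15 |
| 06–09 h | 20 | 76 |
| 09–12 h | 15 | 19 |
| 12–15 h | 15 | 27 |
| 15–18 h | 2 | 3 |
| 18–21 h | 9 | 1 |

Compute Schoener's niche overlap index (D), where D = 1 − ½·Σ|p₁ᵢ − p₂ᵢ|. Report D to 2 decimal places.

Proportions for Peromyscus maniculatus (n=86): 25/86=0.2907, 20/86=0.2326, 15/86=0.1744, 15/86=0.1744, 2/86=0.0233, 9/86=0.1047
Proportions for Peromyscus leucopus (n=141): 15/141=0.1064, 76/141=0.5390, 19/141=0.1348, 27/141=0.1915, 3/141=0.0213, 1/141=0.0071
Σ|p₁ᵢ − p₂ᵢ| = 0.1843 + 0.3064 + 0.0396 + 0.0171 + 0.0020 + 0.0976 = 0.6470
D = 1 − ½ × 0.6470 = 1 − 0.32350 = 0.67650

0.68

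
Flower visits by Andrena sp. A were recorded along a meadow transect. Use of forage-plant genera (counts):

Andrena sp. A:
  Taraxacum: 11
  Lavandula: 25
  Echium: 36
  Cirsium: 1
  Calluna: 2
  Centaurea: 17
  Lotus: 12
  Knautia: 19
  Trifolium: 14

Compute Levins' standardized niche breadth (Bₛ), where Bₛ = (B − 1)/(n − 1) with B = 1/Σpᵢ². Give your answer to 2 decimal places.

0.65

Proportions for Andrena sp. A (n=137): 11/137=0.0803, 25/137=0.1825, 36/137=0.2628, 1/137=0.0073, 2/137=0.0146, 17/137=0.1241, 12/137=0.0876, 19/137=0.1387, 14/137=0.1022
Σpᵢ² = 0.0803² + 0.1825² + 0.2628² + 0.0073² + 0.0146² + 0.1241² + 0.0876² + 0.1387² + 0.1022² = 0.006448 + 0.033306 + 0.069064 + 0.000053 + 0.000213 + 0.015401 + 0.007674 + 0.019238 + 0.010445 = 0.161842
B = 1 / 0.161842 = 6.1789
Bₛ = (B − 1)/(n − 1) = (6.1789 − 1)/(9 − 1) = 5.1789/8 = 0.6474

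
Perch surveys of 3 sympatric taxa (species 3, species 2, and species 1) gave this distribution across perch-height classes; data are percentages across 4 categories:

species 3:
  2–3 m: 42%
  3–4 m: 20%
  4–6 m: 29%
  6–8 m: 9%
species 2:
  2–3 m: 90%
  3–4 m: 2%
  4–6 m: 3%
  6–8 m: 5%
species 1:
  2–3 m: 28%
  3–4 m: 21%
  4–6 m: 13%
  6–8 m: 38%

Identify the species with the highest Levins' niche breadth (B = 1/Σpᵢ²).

Convert percentages to proportions (divide by 100).
Σp_3ᵢ² = 0.42² + 0.20² + 0.29² + 0.09² = 0.1764 + 0.0400 + 0.0841 + 0.0081 = 0.3086
B_3 = 1 / 0.3086 = 3.2404
Σp_2ᵢ² = 0.90² + 0.02² + 0.03² + 0.05² = 0.8100 + 0.0004 + 0.0009 + 0.0025 = 0.8138
B_2 = 1 / 0.8138 = 1.2288
Σp_1ᵢ² = 0.28² + 0.21² + 0.13² + 0.38² = 0.0784 + 0.0441 + 0.0169 + 0.1444 = 0.2838
B_1 = 1 / 0.2838 = 3.5236
Highest B → broadest niche (most generalist): species 1 (B = 3.52).

species 1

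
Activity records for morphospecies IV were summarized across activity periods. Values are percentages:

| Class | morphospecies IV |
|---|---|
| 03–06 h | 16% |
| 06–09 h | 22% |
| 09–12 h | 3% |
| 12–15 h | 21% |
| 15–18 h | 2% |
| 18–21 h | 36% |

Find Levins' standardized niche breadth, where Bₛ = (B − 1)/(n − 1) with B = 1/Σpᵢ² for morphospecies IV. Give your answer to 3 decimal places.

0.603

Convert percentages to proportions (divide by 100).
Σpᵢ² = 0.16² + 0.22² + 0.03² + 0.21² + 0.02² + 0.36² = 0.0256 + 0.0484 + 0.0009 + 0.0441 + 0.0004 + 0.1296 = 0.2490
B = 1 / 0.2490 = 4.01606
Bₛ = (B − 1)/(n − 1) = (4.01606 − 1)/(6 − 1) = 3.01606/5 = 0.60321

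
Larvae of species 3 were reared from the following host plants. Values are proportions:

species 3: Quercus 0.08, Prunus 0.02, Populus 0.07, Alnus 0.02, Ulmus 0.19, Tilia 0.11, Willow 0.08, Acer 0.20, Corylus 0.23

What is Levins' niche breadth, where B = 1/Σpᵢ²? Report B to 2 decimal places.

Σpᵢ² = 0.08² + 0.02² + 0.07² + 0.02² + 0.19² + 0.11² + 0.08² + 0.20² + 0.23² = 0.0064 + 0.0004 + 0.0049 + 0.0004 + 0.0361 + 0.0121 + 0.0064 + 0.0400 + 0.0529 = 0.1596
B = 1 / 0.1596 = 6.2657

6.27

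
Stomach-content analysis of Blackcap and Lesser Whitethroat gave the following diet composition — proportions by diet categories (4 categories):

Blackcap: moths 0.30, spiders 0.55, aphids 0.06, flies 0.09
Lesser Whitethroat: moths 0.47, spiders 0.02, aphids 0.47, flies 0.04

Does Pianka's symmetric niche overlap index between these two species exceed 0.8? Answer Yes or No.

No

Σ p₁ᵢp₂ᵢ = 0.1410 + 0.0110 + 0.0282 + 0.0036 = 0.1838
Σp_1ᵢ² = 0.30² + 0.55² + 0.06² + 0.09² = 0.0900 + 0.3025 + 0.0036 + 0.0081 = 0.4042
Σp_2ᵢ² = 0.47² + 0.02² + 0.47² + 0.04² = 0.2209 + 0.0004 + 0.2209 + 0.0016 = 0.4438
O = 0.1838 / √(0.4042 × 0.4438) = 0.1838 / 0.42354 = 0.4340
O = 0.4340 < 0.8 → No.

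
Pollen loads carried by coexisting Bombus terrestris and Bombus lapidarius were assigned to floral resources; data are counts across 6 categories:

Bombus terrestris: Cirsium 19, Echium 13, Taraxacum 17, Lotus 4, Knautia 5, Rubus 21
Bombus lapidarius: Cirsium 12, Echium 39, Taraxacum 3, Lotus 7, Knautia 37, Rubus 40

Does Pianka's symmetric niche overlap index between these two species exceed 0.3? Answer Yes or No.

Yes

Proportions for Bombus terrestris (n=79): 19/79=0.2405, 13/79=0.1646, 17/79=0.2152, 4/79=0.0506, 5/79=0.0633, 21/79=0.2658
Proportions for Bombus lapidarius (n=138): 12/138=0.0870, 39/138=0.2826, 3/138=0.0217, 7/138=0.0507, 37/138=0.2681, 40/138=0.2899
Σ p₁ᵢp₂ᵢ = 0.020924 + 0.046516 + 0.004670 + 0.002565 + 0.016971 + 0.077055 = 0.168701
Σp_1ᵢ² = 0.2405² + 0.1646² + 0.2152² + 0.0506² + 0.0633² + 0.2658² = 0.057840 + 0.027093 + 0.046311 + 0.002560 + 0.004007 + 0.070650 = 0.208461
Σp_2ᵢ² = 0.0870² + 0.2826² + 0.0217² + 0.0507² + 0.2681² + 0.2899² = 0.007569 + 0.079863 + 0.000471 + 0.002570 + 0.071878 + 0.084042 = 0.246393
O = 0.168701 / √(0.208461 × 0.246393) = 0.168701 / 0.2266348 = 0.7444
O = 0.7444 > 0.3 → Yes.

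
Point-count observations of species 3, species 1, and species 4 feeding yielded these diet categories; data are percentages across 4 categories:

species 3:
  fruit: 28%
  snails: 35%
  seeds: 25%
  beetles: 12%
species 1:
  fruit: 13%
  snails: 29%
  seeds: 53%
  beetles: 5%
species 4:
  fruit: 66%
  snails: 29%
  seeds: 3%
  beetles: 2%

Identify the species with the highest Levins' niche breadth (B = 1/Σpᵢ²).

Convert percentages to proportions (divide by 100).
Σp_3ᵢ² = 0.28² + 0.35² + 0.25² + 0.12² = 0.0784 + 0.1225 + 0.0625 + 0.0144 = 0.2778
B_3 = 1 / 0.2778 = 3.5997
Σp_1ᵢ² = 0.13² + 0.29² + 0.53² + 0.05² = 0.0169 + 0.0841 + 0.2809 + 0.0025 = 0.3844
B_1 = 1 / 0.3844 = 2.6015
Σp_4ᵢ² = 0.66² + 0.29² + 0.03² + 0.02² = 0.4356 + 0.0841 + 0.0009 + 0.0004 = 0.5210
B_4 = 1 / 0.5210 = 1.9194
Highest B → broadest niche (most generalist): species 3 (B = 3.60).

species 3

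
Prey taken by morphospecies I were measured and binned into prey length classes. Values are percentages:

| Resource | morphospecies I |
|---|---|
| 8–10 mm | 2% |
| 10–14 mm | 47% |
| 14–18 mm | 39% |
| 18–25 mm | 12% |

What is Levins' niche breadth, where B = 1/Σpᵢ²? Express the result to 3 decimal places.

2.579

Convert percentages to proportions (divide by 100).
Σpᵢ² = 0.02² + 0.47² + 0.39² + 0.12² = 0.0004 + 0.2209 + 0.1521 + 0.0144 = 0.3878
B = 1 / 0.3878 = 2.57865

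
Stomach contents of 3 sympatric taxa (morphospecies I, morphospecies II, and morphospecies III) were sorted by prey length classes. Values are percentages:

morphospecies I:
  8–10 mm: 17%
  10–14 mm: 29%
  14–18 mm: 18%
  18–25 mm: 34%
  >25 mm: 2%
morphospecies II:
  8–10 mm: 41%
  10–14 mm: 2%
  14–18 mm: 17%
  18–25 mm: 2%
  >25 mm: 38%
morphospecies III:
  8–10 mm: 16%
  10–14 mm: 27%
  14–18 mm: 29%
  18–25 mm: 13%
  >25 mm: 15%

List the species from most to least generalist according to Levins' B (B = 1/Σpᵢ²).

morphospecies III > morphospecies I > morphospecies II

Convert percentages to proportions (divide by 100).
Σp_Iᵢ² = 0.17² + 0.29² + 0.18² + 0.34² + 0.02² = 0.0289 + 0.0841 + 0.0324 + 0.1156 + 0.0004 = 0.2614
B_I = 1 / 0.2614 = 3.8256
Σp_IIᵢ² = 0.41² + 0.02² + 0.17² + 0.02² + 0.38² = 0.1681 + 0.0004 + 0.0289 + 0.0004 + 0.1444 = 0.3422
B_II = 1 / 0.3422 = 2.9223
Σp_IIIᵢ² = 0.16² + 0.27² + 0.29² + 0.13² + 0.15² = 0.0256 + 0.0729 + 0.0841 + 0.0169 + 0.0225 = 0.2220
B_III = 1 / 0.2220 = 4.5045
Ranking by B (broadest → narrowest): morphospecies III (4.50) > morphospecies I (3.83) > morphospecies II (2.92)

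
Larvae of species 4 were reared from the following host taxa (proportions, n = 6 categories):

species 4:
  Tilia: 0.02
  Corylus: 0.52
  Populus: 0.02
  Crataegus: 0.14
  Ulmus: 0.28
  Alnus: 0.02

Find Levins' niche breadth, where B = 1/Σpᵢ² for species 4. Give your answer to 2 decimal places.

2.71

Σpᵢ² = 0.02² + 0.52² + 0.02² + 0.14² + 0.28² + 0.02² = 0.0004 + 0.2704 + 0.0004 + 0.0196 + 0.0784 + 0.0004 = 0.3696
B = 1 / 0.3696 = 2.7056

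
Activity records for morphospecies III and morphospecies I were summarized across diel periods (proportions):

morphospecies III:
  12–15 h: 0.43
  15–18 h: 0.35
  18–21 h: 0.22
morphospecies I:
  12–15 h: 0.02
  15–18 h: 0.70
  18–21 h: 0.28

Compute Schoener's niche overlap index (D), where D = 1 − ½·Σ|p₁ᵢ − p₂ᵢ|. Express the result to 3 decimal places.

0.590

Σ|p₁ᵢ − p₂ᵢ| = 0.41 + 0.35 + 0.06 = 0.82
D = 1 − ½ × 0.82 = 1 − 0.410 = 0.59000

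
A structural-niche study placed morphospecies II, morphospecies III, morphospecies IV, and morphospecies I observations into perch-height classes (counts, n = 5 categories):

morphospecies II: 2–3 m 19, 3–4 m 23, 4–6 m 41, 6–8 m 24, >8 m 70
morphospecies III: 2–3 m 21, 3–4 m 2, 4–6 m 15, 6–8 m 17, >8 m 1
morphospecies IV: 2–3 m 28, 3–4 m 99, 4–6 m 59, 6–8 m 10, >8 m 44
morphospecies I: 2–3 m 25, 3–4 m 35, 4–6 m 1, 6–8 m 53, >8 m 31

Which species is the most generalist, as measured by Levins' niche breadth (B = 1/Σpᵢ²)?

Proportions for morphospecies II (n=177): 19/177=0.1073, 23/177=0.1299, 41/177=0.2316, 24/177=0.1356, 70/177=0.3955
Proportions for morphospecies III (n=56): 21/56=0.3750, 2/56=0.0357, 15/56=0.2679, 17/56=0.3036, 1/56=0.0179
Proportions for morphospecies IV (n=240): 28/240=0.1167, 99/240=0.4125, 59/240=0.2458, 10/240=0.0417, 44/240=0.1833
Proportions for morphospecies I (n=145): 25/145=0.1724, 35/145=0.2414, 1/145=0.0069, 53/145=0.3655, 31/145=0.2138
Σp_IIᵢ² = 0.1073² + 0.1299² + 0.2316² + 0.1356² + 0.3955² = 0.011513 + 0.016874 + 0.053639 + 0.018387 + 0.156420 = 0.256833
B_II = 1 / 0.256833 = 3.8936
Σp_IIIᵢ² = 0.3750² + 0.0357² + 0.2679² + 0.3036² + 0.0179² = 0.140625 + 0.001274 + 0.071770 + 0.092173 + 0.000320 = 0.306162
B_III = 1 / 0.306162 = 3.2662
Σp_IVᵢ² = 0.1167² + 0.4125² + 0.2458² + 0.0417² + 0.1833² = 0.013619 + 0.170156 + 0.060418 + 0.001739 + 0.033599 = 0.279531
B_IV = 1 / 0.279531 = 3.5774
Σp_Iᵢ² = 0.1724² + 0.2414² + 0.0069² + 0.3655² + 0.2138² = 0.029722 + 0.058274 + 0.000048 + 0.133590 + 0.045710 = 0.267344
B_I = 1 / 0.267344 = 3.7405
Highest B → broadest niche (most generalist): morphospecies II (B = 3.89).

morphospecies II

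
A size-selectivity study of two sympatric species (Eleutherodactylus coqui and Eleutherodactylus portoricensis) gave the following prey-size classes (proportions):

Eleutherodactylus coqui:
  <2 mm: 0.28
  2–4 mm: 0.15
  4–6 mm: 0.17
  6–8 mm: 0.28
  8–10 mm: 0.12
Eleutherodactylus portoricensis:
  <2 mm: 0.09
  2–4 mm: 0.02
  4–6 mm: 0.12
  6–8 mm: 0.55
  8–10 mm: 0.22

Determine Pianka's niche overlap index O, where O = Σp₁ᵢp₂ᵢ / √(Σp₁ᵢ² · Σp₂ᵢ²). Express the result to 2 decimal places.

0.79

Σ p₁ᵢp₂ᵢ = 0.0252 + 0.0030 + 0.0204 + 0.1540 + 0.0264 = 0.2290
Σp_1ᵢ² = 0.28² + 0.15² + 0.17² + 0.28² + 0.12² = 0.0784 + 0.0225 + 0.0289 + 0.0784 + 0.0144 = 0.2226
Σp_2ᵢ² = 0.09² + 0.02² + 0.12² + 0.55² + 0.22² = 0.0081 + 0.0004 + 0.0144 + 0.3025 + 0.0484 = 0.3738
O = 0.2290 / √(0.2226 × 0.3738) = 0.2290 / 0.28846 = 0.7939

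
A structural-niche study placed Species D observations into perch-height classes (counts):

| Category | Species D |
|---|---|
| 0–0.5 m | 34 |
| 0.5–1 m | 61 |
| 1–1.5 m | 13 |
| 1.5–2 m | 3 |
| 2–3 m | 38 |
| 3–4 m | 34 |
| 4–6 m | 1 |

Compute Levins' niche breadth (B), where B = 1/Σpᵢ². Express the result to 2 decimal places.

Proportions for Species D (n=184): 34/184=0.1848, 61/184=0.3315, 13/184=0.0707, 3/184=0.0163, 38/184=0.2065, 34/184=0.1848, 1/184=0.0054
Σpᵢ² = 0.1848² + 0.3315² + 0.0707² + 0.0163² + 0.2065² + 0.1848² + 0.0054² = 0.034151 + 0.109892 + 0.004998 + 0.000266 + 0.042642 + 0.034151 + 0.000029 = 0.226129
B = 1 / 0.226129 = 4.4223

4.42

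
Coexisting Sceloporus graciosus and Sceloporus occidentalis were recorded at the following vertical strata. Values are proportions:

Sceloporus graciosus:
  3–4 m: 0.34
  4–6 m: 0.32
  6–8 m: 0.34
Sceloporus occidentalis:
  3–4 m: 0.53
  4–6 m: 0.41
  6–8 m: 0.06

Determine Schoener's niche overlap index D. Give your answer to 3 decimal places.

Σ|p₁ᵢ − p₂ᵢ| = 0.19 + 0.09 + 0.28 = 0.56
D = 1 − ½ × 0.56 = 1 − 0.280 = 0.72000

0.720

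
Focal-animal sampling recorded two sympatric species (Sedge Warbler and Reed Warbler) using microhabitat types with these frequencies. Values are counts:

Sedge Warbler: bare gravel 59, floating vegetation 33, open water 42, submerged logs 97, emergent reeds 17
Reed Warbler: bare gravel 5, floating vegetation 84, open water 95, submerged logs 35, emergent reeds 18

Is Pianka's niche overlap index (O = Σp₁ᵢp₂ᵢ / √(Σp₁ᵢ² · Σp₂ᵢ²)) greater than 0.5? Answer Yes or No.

Yes

Proportions for Sedge Warbler (n=248): 59/248=0.2379, 33/248=0.1331, 42/248=0.1694, 97/248=0.3911, 17/248=0.0685
Proportions for Reed Warbler (n=237): 5/237=0.0211, 84/237=0.3544, 95/237=0.4008, 35/237=0.1477, 18/237=0.0759
Σ p₁ᵢp₂ᵢ = 0.005020 + 0.047171 + 0.067896 + 0.057765 + 0.005199 = 0.183051
Σp_1ᵢ² = 0.2379² + 0.1331² + 0.1694² + 0.3911² + 0.0685² = 0.056596 + 0.017716 + 0.028696 + 0.152959 + 0.004692 = 0.260659
Σp_2ᵢ² = 0.0211² + 0.3544² + 0.4008² + 0.1477² + 0.0759² = 0.000445 + 0.125599 + 0.160641 + 0.021815 + 0.005761 = 0.314261
O = 0.183051 / √(0.260659 × 0.314261) = 0.183051 / 0.2862079 = 0.6396
O = 0.6396 > 0.5 → Yes.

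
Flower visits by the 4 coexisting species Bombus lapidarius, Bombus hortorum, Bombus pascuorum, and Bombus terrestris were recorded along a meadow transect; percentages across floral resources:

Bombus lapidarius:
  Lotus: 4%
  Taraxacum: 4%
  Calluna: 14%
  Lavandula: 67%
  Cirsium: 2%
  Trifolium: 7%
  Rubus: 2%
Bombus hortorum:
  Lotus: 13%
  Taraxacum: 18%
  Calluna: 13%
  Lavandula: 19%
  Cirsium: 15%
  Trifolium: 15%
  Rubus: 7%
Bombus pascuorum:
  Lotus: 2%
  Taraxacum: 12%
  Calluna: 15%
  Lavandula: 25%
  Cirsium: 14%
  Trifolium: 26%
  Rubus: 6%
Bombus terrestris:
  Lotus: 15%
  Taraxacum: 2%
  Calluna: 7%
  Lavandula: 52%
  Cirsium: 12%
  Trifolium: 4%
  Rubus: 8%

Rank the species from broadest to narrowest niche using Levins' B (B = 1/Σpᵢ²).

Convert percentages to proportions (divide by 100).
Σp_lapiᵢ² = 0.04² + 0.04² + 0.14² + 0.67² + 0.02² + 0.07² + 0.02² = 0.0016 + 0.0016 + 0.0196 + 0.4489 + 0.0004 + 0.0049 + 0.0004 = 0.4774
B_lapi = 1 / 0.4774 = 2.0947
Σp_hortᵢ² = 0.13² + 0.18² + 0.13² + 0.19² + 0.15² + 0.15² + 0.07² = 0.0169 + 0.0324 + 0.0169 + 0.0361 + 0.0225 + 0.0225 + 0.0049 = 0.1522
B_hort = 1 / 0.1522 = 6.5703
Σp_pascᵢ² = 0.02² + 0.12² + 0.15² + 0.25² + 0.14² + 0.26² + 0.06² = 0.0004 + 0.0144 + 0.0225 + 0.0625 + 0.0196 + 0.0676 + 0.0036 = 0.1906
B_pasc = 1 / 0.1906 = 5.2466
Σp_terrᵢ² = 0.15² + 0.02² + 0.07² + 0.52² + 0.12² + 0.04² + 0.08² = 0.0225 + 0.0004 + 0.0049 + 0.2704 + 0.0144 + 0.0016 + 0.0064 = 0.3206
B_terr = 1 / 0.3206 = 3.1192
Ranking by B (broadest → narrowest): Bombus hortorum (6.57) > Bombus pascuorum (5.25) > Bombus terrestris (3.12) > Bombus lapidarius (2.09)

Bombus hortorum > Bombus pascuorum > Bombus terrestris > Bombus lapidarius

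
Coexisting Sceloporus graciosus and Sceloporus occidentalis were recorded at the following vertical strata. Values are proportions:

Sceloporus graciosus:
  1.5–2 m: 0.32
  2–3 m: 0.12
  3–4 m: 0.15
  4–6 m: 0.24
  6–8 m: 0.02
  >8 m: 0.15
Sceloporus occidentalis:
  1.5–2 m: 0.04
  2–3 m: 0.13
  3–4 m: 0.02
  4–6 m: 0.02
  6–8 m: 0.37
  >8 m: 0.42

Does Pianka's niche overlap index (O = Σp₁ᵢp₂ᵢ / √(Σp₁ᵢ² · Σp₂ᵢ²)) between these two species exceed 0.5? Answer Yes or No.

No

Σ p₁ᵢp₂ᵢ = 0.0128 + 0.0156 + 0.0030 + 0.0048 + 0.0074 + 0.0630 = 0.1066
Σp_1ᵢ² = 0.32² + 0.12² + 0.15² + 0.24² + 0.02² + 0.15² = 0.1024 + 0.0144 + 0.0225 + 0.0576 + 0.0004 + 0.0225 = 0.2198
Σp_2ᵢ² = 0.04² + 0.13² + 0.02² + 0.02² + 0.37² + 0.42² = 0.0016 + 0.0169 + 0.0004 + 0.0004 + 0.1369 + 0.1764 = 0.3326
O = 0.1066 / √(0.2198 × 0.3326) = 0.1066 / 0.27038 = 0.3943
O = 0.3943 < 0.5 → No.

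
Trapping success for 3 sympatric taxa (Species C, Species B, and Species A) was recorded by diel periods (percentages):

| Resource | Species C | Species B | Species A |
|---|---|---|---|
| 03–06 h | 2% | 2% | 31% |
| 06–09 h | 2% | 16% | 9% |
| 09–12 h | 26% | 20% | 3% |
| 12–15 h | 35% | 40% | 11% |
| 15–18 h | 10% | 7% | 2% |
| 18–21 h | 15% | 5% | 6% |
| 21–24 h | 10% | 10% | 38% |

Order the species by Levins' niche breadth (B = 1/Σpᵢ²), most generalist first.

Species C > Species B > Species A

Convert percentages to proportions (divide by 100).
Σp_Cᵢ² = 0.02² + 0.02² + 0.26² + 0.35² + 0.10² + 0.15² + 0.10² = 0.0004 + 0.0004 + 0.0676 + 0.1225 + 0.0100 + 0.0225 + 0.0100 = 0.2334
B_C = 1 / 0.2334 = 4.2845
Σp_Bᵢ² = 0.02² + 0.16² + 0.20² + 0.40² + 0.07² + 0.05² + 0.10² = 0.0004 + 0.0256 + 0.0400 + 0.1600 + 0.0049 + 0.0025 + 0.0100 = 0.2434
B_B = 1 / 0.2434 = 4.1085
Σp_Aᵢ² = 0.31² + 0.09² + 0.03² + 0.11² + 0.02² + 0.06² + 0.38² = 0.0961 + 0.0081 + 0.0009 + 0.0121 + 0.0004 + 0.0036 + 0.1444 = 0.2656
B_A = 1 / 0.2656 = 3.7651
Ranking by B (broadest → narrowest): Species C (4.28) > Species B (4.11) > Species A (3.77)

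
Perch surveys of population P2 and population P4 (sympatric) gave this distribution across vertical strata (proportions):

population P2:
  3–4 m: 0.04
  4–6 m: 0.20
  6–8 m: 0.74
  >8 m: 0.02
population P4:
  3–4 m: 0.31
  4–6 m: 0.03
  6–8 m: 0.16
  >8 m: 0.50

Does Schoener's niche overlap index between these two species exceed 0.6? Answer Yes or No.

Σ|p₁ᵢ − p₂ᵢ| = 0.27 + 0.17 + 0.58 + 0.48 = 1.50
D = 1 − ½ × 1.50 = 1 − 0.750 = 0.2500
D = 0.2500 < 0.6 → No.

No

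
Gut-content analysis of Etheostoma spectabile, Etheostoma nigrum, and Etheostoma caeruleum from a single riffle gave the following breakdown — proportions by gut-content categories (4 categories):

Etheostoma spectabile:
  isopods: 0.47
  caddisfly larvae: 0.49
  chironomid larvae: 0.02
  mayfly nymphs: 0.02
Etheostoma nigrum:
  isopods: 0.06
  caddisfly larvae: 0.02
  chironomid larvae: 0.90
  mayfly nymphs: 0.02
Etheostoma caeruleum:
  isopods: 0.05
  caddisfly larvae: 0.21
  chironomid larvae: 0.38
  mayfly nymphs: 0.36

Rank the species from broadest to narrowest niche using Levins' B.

Σp_specᵢ² = 0.47² + 0.49² + 0.02² + 0.02² = 0.2209 + 0.2401 + 0.0004 + 0.0004 = 0.4618
B_spec = 1 / 0.4618 = 2.1654
Σp_nigrᵢ² = 0.06² + 0.02² + 0.90² + 0.02² = 0.0036 + 0.0004 + 0.8100 + 0.0004 = 0.8144
B_nigr = 1 / 0.8144 = 1.2279
Σp_caerᵢ² = 0.05² + 0.21² + 0.38² + 0.36² = 0.0025 + 0.0441 + 0.1444 + 0.1296 = 0.3206
B_caer = 1 / 0.3206 = 3.1192
Ranking by B (broadest → narrowest): Etheostoma caeruleum (3.12) > Etheostoma spectabile (2.17) > Etheostoma nigrum (1.23)

Etheostoma caeruleum > Etheostoma spectabile > Etheostoma nigrum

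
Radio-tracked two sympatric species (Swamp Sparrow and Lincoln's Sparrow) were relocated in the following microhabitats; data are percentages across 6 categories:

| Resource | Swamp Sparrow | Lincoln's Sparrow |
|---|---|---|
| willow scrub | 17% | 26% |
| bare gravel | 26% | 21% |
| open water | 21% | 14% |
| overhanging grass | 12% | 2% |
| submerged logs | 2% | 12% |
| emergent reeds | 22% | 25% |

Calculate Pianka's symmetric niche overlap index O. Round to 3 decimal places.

0.912

Convert percentages to proportions (divide by 100).
Σ p₁ᵢp₂ᵢ = 0.0442 + 0.0546 + 0.0294 + 0.0024 + 0.0024 + 0.0550 = 0.1880
Σp_1ᵢ² = 0.17² + 0.26² + 0.21² + 0.12² + 0.02² + 0.22² = 0.0289 + 0.0676 + 0.0441 + 0.0144 + 0.0004 + 0.0484 = 0.2038
Σp_2ᵢ² = 0.26² + 0.21² + 0.14² + 0.02² + 0.12² + 0.25² = 0.0676 + 0.0441 + 0.0196 + 0.0004 + 0.0144 + 0.0625 = 0.2086
O = 0.1880 / √(0.2038 × 0.2086) = 0.1880 / 0.206186 = 0.91180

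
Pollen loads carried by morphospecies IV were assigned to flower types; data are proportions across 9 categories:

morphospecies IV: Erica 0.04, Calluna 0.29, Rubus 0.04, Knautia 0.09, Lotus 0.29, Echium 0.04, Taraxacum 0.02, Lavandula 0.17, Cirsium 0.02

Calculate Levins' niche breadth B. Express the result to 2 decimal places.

4.74

Σpᵢ² = 0.04² + 0.29² + 0.04² + 0.09² + 0.29² + 0.04² + 0.02² + 0.17² + 0.02² = 0.0016 + 0.0841 + 0.0016 + 0.0081 + 0.0841 + 0.0016 + 0.0004 + 0.0289 + 0.0004 = 0.2108
B = 1 / 0.2108 = 4.7438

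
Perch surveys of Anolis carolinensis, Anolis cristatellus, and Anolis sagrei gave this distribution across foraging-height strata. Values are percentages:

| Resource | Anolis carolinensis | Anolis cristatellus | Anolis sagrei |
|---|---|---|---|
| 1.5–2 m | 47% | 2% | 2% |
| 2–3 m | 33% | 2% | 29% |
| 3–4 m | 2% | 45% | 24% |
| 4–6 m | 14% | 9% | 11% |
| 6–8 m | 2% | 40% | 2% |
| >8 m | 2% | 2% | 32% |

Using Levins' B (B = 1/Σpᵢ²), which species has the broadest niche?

Convert percentages to proportions (divide by 100).
Σp_caroᵢ² = 0.47² + 0.33² + 0.02² + 0.14² + 0.02² + 0.02² = 0.2209 + 0.1089 + 0.0004 + 0.0196 + 0.0004 + 0.0004 = 0.3506
B_caro = 1 / 0.3506 = 2.8523
Σp_crisᵢ² = 0.02² + 0.02² + 0.45² + 0.09² + 0.40² + 0.02² = 0.0004 + 0.0004 + 0.2025 + 0.0081 + 0.1600 + 0.0004 = 0.3718
B_cris = 1 / 0.3718 = 2.6896
Σp_sagrᵢ² = 0.02² + 0.29² + 0.24² + 0.11² + 0.02² + 0.32² = 0.0004 + 0.0841 + 0.0576 + 0.0121 + 0.0004 + 0.1024 = 0.2570
B_sagr = 1 / 0.2570 = 3.8911
Highest B → broadest niche (most generalist): Anolis sagrei (B = 3.89).

Anolis sagrei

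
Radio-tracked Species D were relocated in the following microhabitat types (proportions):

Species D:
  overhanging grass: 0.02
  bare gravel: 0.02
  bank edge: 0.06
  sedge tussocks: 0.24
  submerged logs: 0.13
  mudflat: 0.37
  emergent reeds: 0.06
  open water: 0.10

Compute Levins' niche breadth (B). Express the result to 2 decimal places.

4.36

Σpᵢ² = 0.02² + 0.02² + 0.06² + 0.24² + 0.13² + 0.37² + 0.06² + 0.10² = 0.0004 + 0.0004 + 0.0036 + 0.0576 + 0.0169 + 0.1369 + 0.0036 + 0.0100 = 0.2294
B = 1 / 0.2294 = 4.3592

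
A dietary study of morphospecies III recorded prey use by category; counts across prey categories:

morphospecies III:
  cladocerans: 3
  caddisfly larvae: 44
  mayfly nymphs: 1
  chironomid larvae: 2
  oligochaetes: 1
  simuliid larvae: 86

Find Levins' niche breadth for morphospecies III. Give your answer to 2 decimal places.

Proportions for morphospecies III (n=137): 3/137=0.0219, 44/137=0.3212, 1/137=0.0073, 2/137=0.0146, 1/137=0.0073, 86/137=0.6277
Σpᵢ² = 0.0219² + 0.3212² + 0.0073² + 0.0146² + 0.0073² + 0.6277² = 0.000480 + 0.103169 + 0.000053 + 0.000213 + 0.000053 + 0.394007 = 0.497975
B = 1 / 0.497975 = 2.0081

2.01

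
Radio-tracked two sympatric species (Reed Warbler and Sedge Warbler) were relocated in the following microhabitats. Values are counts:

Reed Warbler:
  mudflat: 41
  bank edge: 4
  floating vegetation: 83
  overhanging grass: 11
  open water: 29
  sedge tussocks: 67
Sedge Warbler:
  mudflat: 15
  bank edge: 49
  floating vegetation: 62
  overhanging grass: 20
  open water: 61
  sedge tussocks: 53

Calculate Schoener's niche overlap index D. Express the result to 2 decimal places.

0.69

Proportions for Reed Warbler (n=235): 41/235=0.1745, 4/235=0.0170, 83/235=0.3532, 11/235=0.0468, 29/235=0.1234, 67/235=0.2851
Proportions for Sedge Warbler (n=260): 15/260=0.0577, 49/260=0.1885, 62/260=0.2385, 20/260=0.0769, 61/260=0.2346, 53/260=0.2038
Σ|p₁ᵢ − p₂ᵢ| = 0.1168 + 0.1715 + 0.1147 + 0.0301 + 0.1112 + 0.0813 = 0.6256
D = 1 − ½ × 0.6256 = 1 − 0.31280 = 0.68720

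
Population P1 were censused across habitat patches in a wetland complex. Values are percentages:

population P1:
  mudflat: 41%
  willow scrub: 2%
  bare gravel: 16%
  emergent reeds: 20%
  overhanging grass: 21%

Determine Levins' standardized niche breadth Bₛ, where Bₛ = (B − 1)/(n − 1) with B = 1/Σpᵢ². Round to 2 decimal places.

0.65

Convert percentages to proportions (divide by 100).
Σpᵢ² = 0.41² + 0.02² + 0.16² + 0.20² + 0.21² = 0.1681 + 0.0004 + 0.0256 + 0.0400 + 0.0441 = 0.2782
B = 1 / 0.2782 = 3.5945
Bₛ = (B − 1)/(n − 1) = (3.5945 − 1)/(5 − 1) = 2.5945/4 = 0.6486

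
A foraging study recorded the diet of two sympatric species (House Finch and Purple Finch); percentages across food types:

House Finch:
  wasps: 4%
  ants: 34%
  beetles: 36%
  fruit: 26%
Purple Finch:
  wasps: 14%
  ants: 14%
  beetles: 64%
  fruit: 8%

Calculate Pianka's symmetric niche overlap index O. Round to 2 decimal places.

Convert percentages to proportions (divide by 100).
Σ p₁ᵢp₂ᵢ = 0.0056 + 0.0476 + 0.2304 + 0.0208 = 0.3044
Σp_1ᵢ² = 0.04² + 0.34² + 0.36² + 0.26² = 0.0016 + 0.1156 + 0.1296 + 0.0676 = 0.3144
Σp_2ᵢ² = 0.14² + 0.14² + 0.64² + 0.08² = 0.0196 + 0.0196 + 0.4096 + 0.0064 = 0.4552
O = 0.3044 / √(0.3144 × 0.4552) = 0.3044 / 0.37831 = 0.8046

0.80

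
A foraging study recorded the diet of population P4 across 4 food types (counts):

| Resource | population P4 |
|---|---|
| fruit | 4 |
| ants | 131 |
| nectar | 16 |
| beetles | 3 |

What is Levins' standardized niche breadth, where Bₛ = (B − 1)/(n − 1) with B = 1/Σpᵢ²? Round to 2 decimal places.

Proportions for population P4 (n=154): 4/154=0.0260, 131/154=0.8506, 16/154=0.1039, 3/154=0.0195
Σpᵢ² = 0.0260² + 0.8506² + 0.1039² + 0.0195² = 0.000676 + 0.723520 + 0.010795 + 0.000380 = 0.735371
B = 1 / 0.735371 = 1.3599
Bₛ = (B − 1)/(n − 1) = (1.3599 − 1)/(4 − 1) = 0.3599/3 = 0.1200

0.12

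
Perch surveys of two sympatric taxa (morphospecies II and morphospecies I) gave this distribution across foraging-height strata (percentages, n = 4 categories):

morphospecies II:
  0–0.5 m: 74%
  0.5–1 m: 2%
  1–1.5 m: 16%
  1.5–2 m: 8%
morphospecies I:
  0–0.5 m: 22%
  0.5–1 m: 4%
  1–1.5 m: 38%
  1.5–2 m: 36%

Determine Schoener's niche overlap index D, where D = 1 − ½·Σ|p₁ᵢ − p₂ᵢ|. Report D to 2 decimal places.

0.48

Convert percentages to proportions (divide by 100).
Σ|p₁ᵢ − p₂ᵢ| = 0.52 + 0.02 + 0.22 + 0.28 = 1.04
D = 1 − ½ × 1.04 = 1 − 0.520 = 0.4800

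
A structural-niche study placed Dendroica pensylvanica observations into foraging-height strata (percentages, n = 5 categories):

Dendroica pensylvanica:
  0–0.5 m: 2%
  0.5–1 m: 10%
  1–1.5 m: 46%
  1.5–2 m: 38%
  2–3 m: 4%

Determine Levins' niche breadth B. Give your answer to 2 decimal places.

Convert percentages to proportions (divide by 100).
Σpᵢ² = 0.02² + 0.10² + 0.46² + 0.38² + 0.04² = 0.0004 + 0.0100 + 0.2116 + 0.1444 + 0.0016 = 0.3680
B = 1 / 0.3680 = 2.7174

2.72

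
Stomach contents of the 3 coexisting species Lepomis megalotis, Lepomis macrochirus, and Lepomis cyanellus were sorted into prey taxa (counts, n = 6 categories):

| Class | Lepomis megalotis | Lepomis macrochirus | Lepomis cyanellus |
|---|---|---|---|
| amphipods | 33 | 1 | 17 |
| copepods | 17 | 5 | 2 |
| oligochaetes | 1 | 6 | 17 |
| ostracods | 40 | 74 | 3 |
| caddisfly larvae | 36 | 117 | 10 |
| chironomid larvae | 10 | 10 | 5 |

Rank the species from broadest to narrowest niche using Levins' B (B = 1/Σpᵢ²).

Proportions for Lepomis megalotis (n=137): 33/137=0.2409, 17/137=0.1241, 1/137=0.0073, 40/137=0.2920, 36/137=0.2628, 10/137=0.0730
Proportions for Lepomis macrochirus (n=213): 1/213=0.0047, 5/213=0.0235, 6/213=0.0282, 74/213=0.3474, 117/213=0.5493, 10/213=0.0469
Proportions for Lepomis cyanellus (n=54): 17/54=0.3148, 2/54=0.0370, 17/54=0.3148, 3/54=0.0556, 10/54=0.1852, 5/54=0.0926
Σp_megaᵢ² = 0.2409² + 0.1241² + 0.0073² + 0.2920² + 0.2628² + 0.0730² = 0.058033 + 0.015401 + 0.000053 + 0.085264 + 0.069064 + 0.005329 = 0.233144
B_mega = 1 / 0.233144 = 4.2892
Σp_macrᵢ² = 0.0047² + 0.0235² + 0.0282² + 0.3474² + 0.5493² + 0.0469² = 0.000022 + 0.000552 + 0.000795 + 0.120687 + 0.301730 + 0.002200 = 0.425986
B_macr = 1 / 0.425986 = 2.3475
Σp_cyanᵢ² = 0.3148² + 0.0370² + 0.3148² + 0.0556² + 0.1852² + 0.0926² = 0.099099 + 0.001369 + 0.099099 + 0.003091 + 0.034299 + 0.008575 = 0.245532
B_cyan = 1 / 0.245532 = 4.0728
Ranking by B (broadest → narrowest): Lepomis megalotis (4.29) > Lepomis cyanellus (4.07) > Lepomis macrochirus (2.35)

Lepomis megalotis > Lepomis cyanellus > Lepomis macrochirus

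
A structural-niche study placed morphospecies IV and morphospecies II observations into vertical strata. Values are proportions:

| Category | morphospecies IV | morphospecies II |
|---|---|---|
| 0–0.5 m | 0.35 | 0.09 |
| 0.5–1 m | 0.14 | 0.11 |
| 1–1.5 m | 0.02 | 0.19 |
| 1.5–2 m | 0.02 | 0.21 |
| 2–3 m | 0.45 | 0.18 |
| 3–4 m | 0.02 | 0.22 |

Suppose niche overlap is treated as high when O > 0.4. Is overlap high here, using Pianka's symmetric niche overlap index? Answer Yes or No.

Σ p₁ᵢp₂ᵢ = 0.0315 + 0.0154 + 0.0038 + 0.0042 + 0.0810 + 0.0044 = 0.1403
Σp_1ᵢ² = 0.35² + 0.14² + 0.02² + 0.02² + 0.45² + 0.02² = 0.1225 + 0.0196 + 0.0004 + 0.0004 + 0.2025 + 0.0004 = 0.3458
Σp_2ᵢ² = 0.09² + 0.11² + 0.19² + 0.21² + 0.18² + 0.22² = 0.0081 + 0.0121 + 0.0361 + 0.0441 + 0.0324 + 0.0484 = 0.1812
O = 0.1403 / √(0.3458 × 0.1812) = 0.1403 / 0.25032 = 0.5605
O = 0.5605 > 0.4 → Yes.

Yes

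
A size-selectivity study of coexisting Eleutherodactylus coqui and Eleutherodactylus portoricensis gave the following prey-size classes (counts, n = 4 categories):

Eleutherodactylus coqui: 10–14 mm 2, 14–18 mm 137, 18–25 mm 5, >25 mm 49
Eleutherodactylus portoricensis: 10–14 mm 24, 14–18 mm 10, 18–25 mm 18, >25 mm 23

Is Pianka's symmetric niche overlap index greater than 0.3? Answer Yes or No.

Proportions for Eleutherodactylus coqui (n=193): 2/193=0.0104, 137/193=0.7098, 5/193=0.0259, 49/193=0.2539
Proportions for Eleutherodactylus portoricensis (n=75): 24/75=0.3200, 10/75=0.1333, 18/75=0.2400, 23/75=0.3067
Σ p₁ᵢp₂ᵢ = 0.003328 + 0.094616 + 0.006216 + 0.077871 = 0.182031
Σp_1ᵢ² = 0.0104² + 0.7098² + 0.0259² + 0.2539² = 0.000108 + 0.503816 + 0.000671 + 0.064465 = 0.569060
Σp_2ᵢ² = 0.3200² + 0.1333² + 0.2400² + 0.3067² = 0.102400 + 0.017769 + 0.057600 + 0.094065 = 0.271834
O = 0.182031 / √(0.569060 × 0.271834) = 0.182031 / 0.3933063 = 0.4628
O = 0.4628 > 0.3 → Yes.

Yes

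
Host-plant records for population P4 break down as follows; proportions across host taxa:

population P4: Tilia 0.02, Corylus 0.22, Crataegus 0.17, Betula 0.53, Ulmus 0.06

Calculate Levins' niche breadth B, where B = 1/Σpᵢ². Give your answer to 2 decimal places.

Σpᵢ² = 0.02² + 0.22² + 0.17² + 0.53² + 0.06² = 0.0004 + 0.0484 + 0.0289 + 0.2809 + 0.0036 = 0.3622
B = 1 / 0.3622 = 2.7609

2.76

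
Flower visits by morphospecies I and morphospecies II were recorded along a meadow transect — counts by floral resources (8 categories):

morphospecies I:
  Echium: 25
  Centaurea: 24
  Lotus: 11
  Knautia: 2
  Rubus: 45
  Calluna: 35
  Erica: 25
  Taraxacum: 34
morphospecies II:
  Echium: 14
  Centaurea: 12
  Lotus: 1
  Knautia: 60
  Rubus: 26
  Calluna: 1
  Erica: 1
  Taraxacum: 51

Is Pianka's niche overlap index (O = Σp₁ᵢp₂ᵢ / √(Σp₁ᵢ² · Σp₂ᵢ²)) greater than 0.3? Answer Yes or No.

Proportions for morphospecies I (n=201): 25/201=0.1244, 24/201=0.1194, 11/201=0.0547, 2/201=0.0100, 45/201=0.2239, 35/201=0.1741, 25/201=0.1244, 34/201=0.1692
Proportions for morphospecies II (n=166): 14/166=0.0843, 12/166=0.0723, 1/166=0.0060, 60/166=0.3614, 26/166=0.1566, 1/166=0.0060, 1/166=0.0060, 51/166=0.3072
Σ p₁ᵢp₂ᵢ = 0.010487 + 0.008633 + 0.000328 + 0.003614 + 0.035063 + 0.001045 + 0.000746 + 0.051978 = 0.111894
Σp_1ᵢ² = 0.1244² + 0.1194² + 0.0547² + 0.0100² + 0.2239² + 0.1741² + 0.1244² + 0.1692² = 0.015475 + 0.014256 + 0.002992 + 0.000100 + 0.050131 + 0.030311 + 0.015475 + 0.028629 = 0.157369
Σp_2ᵢ² = 0.0843² + 0.0723² + 0.0060² + 0.3614² + 0.1566² + 0.0060² + 0.0060² + 0.3072² = 0.007106 + 0.005227 + 0.000036 + 0.130610 + 0.024524 + 0.000036 + 0.000036 + 0.094372 = 0.261947
O = 0.111894 / √(0.157369 × 0.261947) = 0.111894 / 0.2030328 = 0.5511
O = 0.5511 > 0.3 → Yes.

Yes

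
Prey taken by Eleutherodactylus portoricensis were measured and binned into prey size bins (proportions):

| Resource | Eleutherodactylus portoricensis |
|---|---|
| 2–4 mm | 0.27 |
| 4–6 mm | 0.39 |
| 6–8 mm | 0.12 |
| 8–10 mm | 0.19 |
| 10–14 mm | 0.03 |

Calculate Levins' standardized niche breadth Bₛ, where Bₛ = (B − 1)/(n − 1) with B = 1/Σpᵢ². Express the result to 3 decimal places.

Σpᵢ² = 0.27² + 0.39² + 0.12² + 0.19² + 0.03² = 0.0729 + 0.1521 + 0.0144 + 0.0361 + 0.0009 = 0.2764
B = 1 / 0.2764 = 3.61795
Bₛ = (B − 1)/(n − 1) = (3.61795 − 1)/(5 − 1) = 2.61795/4 = 0.65449

0.654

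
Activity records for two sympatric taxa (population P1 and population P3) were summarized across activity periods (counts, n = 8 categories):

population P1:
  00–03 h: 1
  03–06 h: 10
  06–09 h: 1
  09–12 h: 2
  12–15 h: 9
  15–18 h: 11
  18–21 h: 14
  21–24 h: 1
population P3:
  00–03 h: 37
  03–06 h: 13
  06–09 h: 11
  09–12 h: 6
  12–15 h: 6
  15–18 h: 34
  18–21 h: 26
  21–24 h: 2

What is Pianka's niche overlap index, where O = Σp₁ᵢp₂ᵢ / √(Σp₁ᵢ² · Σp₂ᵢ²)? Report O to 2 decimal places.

Proportions for population P1 (n=49): 1/49=0.0204, 10/49=0.2041, 1/49=0.0204, 2/49=0.0408, 9/49=0.1837, 11/49=0.2245, 14/49=0.2857, 1/49=0.0204
Proportions for population P3 (n=135): 37/135=0.2741, 13/135=0.0963, 11/135=0.0815, 6/135=0.0444, 6/135=0.0444, 34/135=0.2519, 26/135=0.1926, 2/135=0.0148
Σ p₁ᵢp₂ᵢ = 0.005592 + 0.019655 + 0.001663 + 0.001812 + 0.008156 + 0.056552 + 0.055026 + 0.000302 = 0.148758
Σp_1ᵢ² = 0.0204² + 0.2041² + 0.0204² + 0.0408² + 0.1837² + 0.2245² + 0.2857² + 0.0204² = 0.000416 + 0.041657 + 0.000416 + 0.001665 + 0.033746 + 0.050400 + 0.081624 + 0.000416 = 0.210340
Σp_2ᵢ² = 0.2741² + 0.0963² + 0.0815² + 0.0444² + 0.0444² + 0.2519² + 0.1926² + 0.0148² = 0.075131 + 0.009274 + 0.006642 + 0.001971 + 0.001971 + 0.063454 + 0.037095 + 0.000219 = 0.195757
O = 0.148758 / √(0.210340 × 0.195757) = 0.148758 / 0.2029175 = 0.7331

0.73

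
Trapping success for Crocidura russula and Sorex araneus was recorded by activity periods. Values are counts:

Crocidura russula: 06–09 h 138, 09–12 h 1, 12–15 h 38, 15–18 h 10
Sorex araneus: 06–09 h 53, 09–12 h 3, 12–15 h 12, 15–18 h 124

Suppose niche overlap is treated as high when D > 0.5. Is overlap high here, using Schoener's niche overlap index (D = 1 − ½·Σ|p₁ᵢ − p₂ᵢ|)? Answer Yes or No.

No

Proportions for Crocidura russula (n=187): 138/187=0.7380, 1/187=0.0053, 38/187=0.2032, 10/187=0.0535
Proportions for Sorex araneus (n=192): 53/192=0.2760, 3/192=0.0156, 12/192=0.0625, 124/192=0.6458
Σ|p₁ᵢ − p₂ᵢ| = 0.4620 + 0.0103 + 0.1407 + 0.5923 = 1.2053
D = 1 − ½ × 1.2053 = 1 − 0.60265 = 0.39735
D = 0.39735 < 0.5 → No.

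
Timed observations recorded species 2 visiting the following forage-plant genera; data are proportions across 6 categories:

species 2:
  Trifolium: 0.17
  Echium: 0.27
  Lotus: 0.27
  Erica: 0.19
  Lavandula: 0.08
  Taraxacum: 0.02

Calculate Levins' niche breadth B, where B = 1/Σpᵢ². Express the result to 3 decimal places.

4.596

Σpᵢ² = 0.17² + 0.27² + 0.27² + 0.19² + 0.08² + 0.02² = 0.0289 + 0.0729 + 0.0729 + 0.0361 + 0.0064 + 0.0004 = 0.2176
B = 1 / 0.2176 = 4.59559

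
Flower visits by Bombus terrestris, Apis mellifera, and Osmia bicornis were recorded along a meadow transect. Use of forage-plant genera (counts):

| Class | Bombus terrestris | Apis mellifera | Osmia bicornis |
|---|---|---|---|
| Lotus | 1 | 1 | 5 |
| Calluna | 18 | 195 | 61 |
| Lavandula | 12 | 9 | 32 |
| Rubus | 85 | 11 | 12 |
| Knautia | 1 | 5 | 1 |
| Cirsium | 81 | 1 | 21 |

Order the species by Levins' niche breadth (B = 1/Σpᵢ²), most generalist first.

Proportions for Bombus terrestris (n=198): 1/198=0.0051, 18/198=0.0909, 12/198=0.0606, 85/198=0.4293, 1/198=0.0051, 81/198=0.4091
Proportions for Apis mellifera (n=222): 1/222=0.0045, 195/222=0.8784, 9/222=0.0405, 11/222=0.0495, 5/222=0.0225, 1/222=0.0045
Proportions for Osmia bicornis (n=132): 5/132=0.0379, 61/132=0.4621, 32/132=0.2424, 12/132=0.0909, 1/132=0.0076, 21/132=0.1591
Σp_terrᵢ² = 0.0051² + 0.0909² + 0.0606² + 0.4293² + 0.0051² + 0.4091² = 0.000026 + 0.008263 + 0.003672 + 0.184298 + 0.000026 + 0.167363 = 0.363648
B_terr = 1 / 0.363648 = 2.7499
Σp_mellᵢ² = 0.0045² + 0.8784² + 0.0405² + 0.0495² + 0.0225² + 0.0045² = 0.000020 + 0.771587 + 0.001640 + 0.002450 + 0.000506 + 0.000020 = 0.776223
B_mell = 1 / 0.776223 = 1.2883
Σp_bicoᵢ² = 0.0379² + 0.4621² + 0.2424² + 0.0909² + 0.0076² + 0.1591² = 0.001436 + 0.213536 + 0.058758 + 0.008263 + 0.000058 + 0.025313 = 0.307364
B_bico = 1 / 0.307364 = 3.2535
Ranking by B (broadest → narrowest): Osmia bicornis (3.25) > Bombus terrestris (2.75) > Apis mellifera (1.29)

Osmia bicornis > Bombus terrestris > Apis mellifera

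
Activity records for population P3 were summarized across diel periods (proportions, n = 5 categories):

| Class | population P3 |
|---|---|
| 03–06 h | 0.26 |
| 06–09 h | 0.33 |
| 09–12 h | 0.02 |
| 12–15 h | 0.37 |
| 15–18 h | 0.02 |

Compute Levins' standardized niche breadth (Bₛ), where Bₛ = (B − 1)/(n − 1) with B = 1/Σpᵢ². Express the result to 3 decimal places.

Σpᵢ² = 0.26² + 0.33² + 0.02² + 0.37² + 0.02² = 0.0676 + 0.1089 + 0.0004 + 0.1369 + 0.0004 = 0.3142
B = 1 / 0.3142 = 3.18269
Bₛ = (B − 1)/(n − 1) = (3.18269 − 1)/(5 − 1) = 2.18269/4 = 0.54567

0.546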